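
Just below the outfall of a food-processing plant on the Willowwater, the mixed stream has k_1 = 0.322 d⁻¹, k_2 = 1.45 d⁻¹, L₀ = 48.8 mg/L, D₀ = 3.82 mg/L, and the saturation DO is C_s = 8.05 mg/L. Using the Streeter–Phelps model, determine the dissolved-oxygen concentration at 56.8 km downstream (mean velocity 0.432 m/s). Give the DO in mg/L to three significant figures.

Travel time t = x/v = 56.8 km / (0.432 m/s) = 56800 m / 0.432 m/s = 131500 s = 1.522 d.
k_1 L₀/(k_2−k_1) = 0.322×48.8/(1.45−0.322) = 15.71/1.128 = 13.93 mg/L.
e^(−k_1 t) = e^(−0.322×1.522) = 0.6126; e^(−k_2 t) = e^(−1.45×1.522) = 0.1101.
D = 13.93 × (0.6126 − 0.1101) + 3.82 × 0.1101 = 7.001 + 0.4205 = 7.421 mg/L.
DO = C_s − D = 8.05 − 7.421 = 0.6288 mg/L.

DO ≈ 0.629 mg/L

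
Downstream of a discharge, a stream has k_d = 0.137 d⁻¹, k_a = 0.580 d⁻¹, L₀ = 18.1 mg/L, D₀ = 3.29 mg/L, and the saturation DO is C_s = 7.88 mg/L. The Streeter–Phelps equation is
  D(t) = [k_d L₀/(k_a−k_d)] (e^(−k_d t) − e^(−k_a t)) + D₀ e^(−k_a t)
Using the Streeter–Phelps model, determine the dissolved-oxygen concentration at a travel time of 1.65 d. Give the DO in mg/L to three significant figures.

DO ≈ 4.30 mg/L

k_d L₀/(k_a−k_d) = 0.137×18.1/(0.580−0.137) = 2.480/0.4430 = 5.598 mg/L.
e^(−k_d t) = e^(−0.137×1.650) = 0.7977; e^(−k_a t) = e^(−0.580×1.650) = 0.3840.
D = 5.598 × (0.7977 − 0.3840) + 3.29 × 0.3840 = 2.315 + 1.264 = 3.579 mg/L.
DO = C_s − D = 7.88 − 3.579 = 4.301 mg/L.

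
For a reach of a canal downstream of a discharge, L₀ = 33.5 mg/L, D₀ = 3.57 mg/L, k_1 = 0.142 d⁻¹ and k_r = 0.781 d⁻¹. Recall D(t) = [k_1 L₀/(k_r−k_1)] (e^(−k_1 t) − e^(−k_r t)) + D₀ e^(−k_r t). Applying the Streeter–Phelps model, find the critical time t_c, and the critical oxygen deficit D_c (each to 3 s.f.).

t_c = [1/(k_r−k_1)] ln[(k_r/k_1)(1 − D₀(k_r−k_1)/(k_1 L₀))]
= [1/(0.781−0.142)] ln[(0.781/0.142)(1 − 3.57×0.6390/(0.142×33.5))]
= (1/0.6390) ln[5.500 × 0.5204] = 1.565 × ln(2.862) = 1.565 × 1.052 = 1.646 d.
D_c = (k_1/k_r) L₀ e^(−k_1 t_c) = (0.142/0.781) × 33.5 × e^(−0.142×1.646) = 0.1818 × 33.5 × 0.7916 = 4.822 mg/L.

t_c ≈ 1.65 d; D_c ≈ 4.82 mg/L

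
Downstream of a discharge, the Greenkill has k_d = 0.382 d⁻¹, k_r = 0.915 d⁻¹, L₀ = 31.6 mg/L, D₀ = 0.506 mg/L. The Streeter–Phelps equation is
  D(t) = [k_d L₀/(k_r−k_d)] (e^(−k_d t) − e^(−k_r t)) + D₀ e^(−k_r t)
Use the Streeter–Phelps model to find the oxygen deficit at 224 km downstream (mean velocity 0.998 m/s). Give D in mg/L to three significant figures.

D ≈ 6.34 mg/L

Travel time t = x/v = 224 km / (0.998 m/s) = 224000 m / 0.998 m/s = 224400 s = 2.598 d.
k_d L₀/(k_r−k_d) = 0.382×31.6/(0.915−0.382) = 12.07/0.5330 = 22.65 mg/L.
e^(−k_d t) = e^(−0.382×2.598) = 0.3707; e^(−k_r t) = e^(−0.915×2.598) = 0.09283.
D = 22.65 × (0.3707 − 0.09283) + 0.506 × 0.09283 = 6.293 + 0.04697 = 6.340 mg/L.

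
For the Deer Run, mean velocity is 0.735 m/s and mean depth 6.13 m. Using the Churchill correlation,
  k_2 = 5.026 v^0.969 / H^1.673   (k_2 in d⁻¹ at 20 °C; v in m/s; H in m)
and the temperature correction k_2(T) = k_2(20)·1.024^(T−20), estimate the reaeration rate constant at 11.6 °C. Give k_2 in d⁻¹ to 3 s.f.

k_2 ≈ 0.147 d⁻¹

k_2(20) = 5.026 × 0.735^0.969 / 6.13^1.673 = 5.026 × 0.7420 / 20.77 = 0.1796 d⁻¹.
k_2(11.6) = 0.1796 × 1.024^(11.6−20) = 0.1796 × 0.8194 = 0.1471 d⁻¹.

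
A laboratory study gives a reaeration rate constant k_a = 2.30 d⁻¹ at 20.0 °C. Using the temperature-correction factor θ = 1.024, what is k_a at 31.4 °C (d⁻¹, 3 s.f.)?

k_a ≈ 3.01 d⁻¹

k_a(T₂) = k_a(T₁) · θ^(T₂−T₁) = 2.30 × 1.024^(31.4−20.0)
= 2.30 × 1.024^11.4 = 2.30 × 1.310 = 3.014 d⁻¹.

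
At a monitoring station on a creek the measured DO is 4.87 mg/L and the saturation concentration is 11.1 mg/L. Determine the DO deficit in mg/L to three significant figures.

D ≈ 6.23 mg/L

D = C_s − C = 11.1 − 4.87 = 6.23 mg/L.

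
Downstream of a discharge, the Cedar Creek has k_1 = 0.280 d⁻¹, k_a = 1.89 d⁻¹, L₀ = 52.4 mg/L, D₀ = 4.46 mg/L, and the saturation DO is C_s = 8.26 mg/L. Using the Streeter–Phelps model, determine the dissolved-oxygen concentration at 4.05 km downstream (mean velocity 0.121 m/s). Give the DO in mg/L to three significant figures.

Travel time t = x/v = 4.05 km / (0.121 m/s) = 4050 m / 0.121 m/s = 33470 s = 0.3874 d.
k_1 L₀/(k_a−k_1) = 0.280×52.4/(1.89−0.280) = 14.67/1.610 = 9.113 mg/L.
e^(−k_1 t) = e^(−0.280×0.3874) = 0.8972; e^(−k_a t) = e^(−1.89×0.3874) = 0.4809.
D = 9.113 × (0.8972 − 0.4809) + 4.46 × 0.4809 = 3.794 + 2.145 = 5.939 mg/L.
DO = C_s − D = 8.26 − 5.939 = 2.321 mg/L.

DO ≈ 2.32 mg/L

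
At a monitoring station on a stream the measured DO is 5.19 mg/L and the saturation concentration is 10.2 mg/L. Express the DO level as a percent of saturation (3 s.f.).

50.9 % saturation

% saturation = C/C_s × 100 = 5.19/10.2 × 100 = 50.9 %.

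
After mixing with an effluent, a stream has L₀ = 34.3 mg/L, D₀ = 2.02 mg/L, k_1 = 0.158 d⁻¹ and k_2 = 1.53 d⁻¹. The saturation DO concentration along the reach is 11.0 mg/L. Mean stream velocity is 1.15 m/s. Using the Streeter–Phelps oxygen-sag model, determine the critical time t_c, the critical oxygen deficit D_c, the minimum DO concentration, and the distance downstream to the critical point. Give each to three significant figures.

t_c = [1/(k_2−k_1)] ln[(k_2/k_1)(1 − D₀(k_2−k_1)/(k_1 L₀))]
= [1/(1.53−0.158)] ln[(1.53/0.158)(1 − 2.02×1.372/(0.158×34.3))]
= (1/1.372) ln[9.684 × 0.4886] = 0.7289 × ln(4.731) = 0.7289 × 1.554 = 1.133 d.
D_c = (k_1/k_2) L₀ e^(−k_1 t_c) = (0.158/1.53) × 34.3 × e^(−0.158×1.133) = 0.1033 × 34.3 × 0.8361 = 2.962 mg/L.
Minimum DO = C_s − D_c = 11.0 − 2.962 = 8.038 mg/L.
x_c = v t_c = 1.15 m/s × 1.133 d × 86400 s/d = 112600 m ≈ 113 km.

t_c ≈ 1.13 d; D_c ≈ 2.96 mg/L; min DO ≈ 8.04 mg/L; x_c ≈ 113 km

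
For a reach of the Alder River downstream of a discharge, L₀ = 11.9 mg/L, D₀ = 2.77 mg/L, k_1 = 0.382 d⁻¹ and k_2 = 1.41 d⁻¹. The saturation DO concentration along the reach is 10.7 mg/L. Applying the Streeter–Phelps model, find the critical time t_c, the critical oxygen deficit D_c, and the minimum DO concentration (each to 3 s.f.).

With k_2/k_1 = 3.691 and 1 − D₀(k_2−k_1)/(k_1 L₀) = 0.3736,
t_c = ln(3.691 × 0.3736) / (1.41 − 0.382) = ln(1.379) / 1.028 = 0.3213/1.028 = 0.3126 d.
D_c = (k_1/k_2) L₀ e^(−k_1 t_c) = (0.382/1.41) × 11.9 × e^(−0.382×0.3126) = 0.2709 × 11.9 × 0.8875 = 2.861 mg/L.
Minimum DO = C_s − D_c = 10.7 − 2.861 = 7.839 mg/L.

t_c ≈ 0.313 d; D_c ≈ 2.86 mg/L; min DO ≈ 7.84 mg/L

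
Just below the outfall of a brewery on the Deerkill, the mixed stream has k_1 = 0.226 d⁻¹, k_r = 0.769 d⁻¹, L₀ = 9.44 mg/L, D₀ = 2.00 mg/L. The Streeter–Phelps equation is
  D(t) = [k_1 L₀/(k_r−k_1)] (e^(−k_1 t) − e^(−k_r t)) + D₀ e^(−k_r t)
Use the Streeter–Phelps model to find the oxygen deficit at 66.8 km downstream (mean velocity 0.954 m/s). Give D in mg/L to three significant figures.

D ≈ 2.24 mg/L

Travel time t = x/v = 66.8 km / (0.954 m/s) = 66800 m / 0.954 m/s = 70020 s = 0.8104 d.
k_1 L₀/(k_r−k_1) = 0.226×9.44/(0.769−0.226) = 2.133/0.5430 = 3.929 mg/L.
e^(−k_1 t) = e^(−0.226×0.8104) = 0.8326; e^(−k_r t) = e^(−0.769×0.8104) = 0.5362.
D = 3.929 × (0.8326 − 0.5362) + 2.00 × 0.5362 = 1.165 + 1.072 = 2.237 mg/L.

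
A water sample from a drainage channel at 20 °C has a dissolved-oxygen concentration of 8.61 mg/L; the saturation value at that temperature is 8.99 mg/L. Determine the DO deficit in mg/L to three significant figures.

D = C_s − C = 8.99 − 8.61 = 0.380 mg/L.

D ≈ 0.380 mg/L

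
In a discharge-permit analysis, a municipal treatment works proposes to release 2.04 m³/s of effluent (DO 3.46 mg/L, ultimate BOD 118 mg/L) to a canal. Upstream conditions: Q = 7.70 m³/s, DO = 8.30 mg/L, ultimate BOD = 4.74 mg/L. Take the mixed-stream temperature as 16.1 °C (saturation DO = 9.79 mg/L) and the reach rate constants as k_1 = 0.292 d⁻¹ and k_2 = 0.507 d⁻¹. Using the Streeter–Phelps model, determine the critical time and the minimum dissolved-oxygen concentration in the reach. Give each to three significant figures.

t_c ≈ 2.25 d; minimum DO ≈ 1.30 mg/L

Mixed DO = (7.70×8.30 + 2.04×3.46)/(7.70+2.04) = 70.97/9.740 = 7.286 mg/L.
Mixed L₀ = (7.70×4.74 + 2.04×118)/(9.740) = 277.2/9.740 = 28.46 mg/L.
Initial deficit D₀ = C_s − DO₀ = 9.79 − 7.286 = 2.504 mg/L.
t_c = (1/0.2150) ln[(0.507/0.292)(1 − 2.504×0.2150/(0.292×28.46))] = 4.651 × ln(1.624) = 2.255 d.
D_c = (0.292/0.507) × 28.46 × e^(−0.292×2.255) = 0.5759 × 28.46 × 0.5177 = 8.486 mg/L.
Minimum DO = 9.79 − 8.486 = 1.304 mg/L.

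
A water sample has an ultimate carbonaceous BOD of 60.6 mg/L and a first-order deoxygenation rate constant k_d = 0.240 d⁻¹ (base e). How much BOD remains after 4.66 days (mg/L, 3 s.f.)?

L ≈ 19.8 mg/L

L_t = L₀ e^(−k_d t) = 60.6 × e^(−0.240×4.66) = 60.6 × 0.3268 = 19.80 mg/L.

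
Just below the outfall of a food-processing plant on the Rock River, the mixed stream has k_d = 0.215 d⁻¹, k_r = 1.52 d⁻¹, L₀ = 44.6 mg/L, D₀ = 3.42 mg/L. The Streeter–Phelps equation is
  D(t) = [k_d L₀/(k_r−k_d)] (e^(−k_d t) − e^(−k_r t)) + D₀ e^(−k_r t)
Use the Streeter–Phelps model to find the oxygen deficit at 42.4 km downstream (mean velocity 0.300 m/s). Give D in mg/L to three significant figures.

Travel time t = x/v = 42.4 km / (0.300 m/s) = 42400 m / 0.300 m/s = 141300 s = 1.636 d.
k_d L₀/(k_r−k_d) = 0.215×44.6/(1.52−0.215) = 9.589/1.305 = 7.348 mg/L.
e^(−k_d t) = e^(−0.215×1.636) = 0.7035; e^(−k_r t) = e^(−1.52×1.636) = 0.08321.
D = 7.348 × (0.7035 − 0.08321) + 3.42 × 0.08321 = 4.558 + 0.2846 = 4.842 mg/L.

D ≈ 4.84 mg/L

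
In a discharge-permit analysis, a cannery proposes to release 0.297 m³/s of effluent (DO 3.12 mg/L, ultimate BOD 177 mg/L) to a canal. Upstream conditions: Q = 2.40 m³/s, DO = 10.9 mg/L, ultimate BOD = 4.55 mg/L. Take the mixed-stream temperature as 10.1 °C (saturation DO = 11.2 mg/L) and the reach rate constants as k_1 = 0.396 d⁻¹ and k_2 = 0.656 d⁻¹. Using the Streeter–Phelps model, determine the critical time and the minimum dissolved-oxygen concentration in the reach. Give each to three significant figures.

t_c ≈ 1.82 d; minimum DO ≈ 4.27 mg/L

Mixed DO = (2.40×10.9 + 0.297×3.12)/(2.40+0.297) = 27.09/2.697 = 10.04 mg/L.
Mixed L₀ = (2.40×4.55 + 0.297×177)/(2.697) = 63.49/2.697 = 23.54 mg/L.
Initial deficit D₀ = C_s − DO₀ = 11.2 − 10.04 = 1.157 mg/L.
t_c = (1/0.2600) ln[(0.656/0.396)(1 − 1.157×0.2600/(0.396×23.54))] = 3.846 × ln(1.603) = 1.815 d.
D_c = (0.396/0.656) × 23.54 × e^(−0.396×1.815) = 0.6037 × 23.54 × 0.4873 = 6.925 mg/L.
Minimum DO = 11.2 − 6.925 = 4.275 mg/L.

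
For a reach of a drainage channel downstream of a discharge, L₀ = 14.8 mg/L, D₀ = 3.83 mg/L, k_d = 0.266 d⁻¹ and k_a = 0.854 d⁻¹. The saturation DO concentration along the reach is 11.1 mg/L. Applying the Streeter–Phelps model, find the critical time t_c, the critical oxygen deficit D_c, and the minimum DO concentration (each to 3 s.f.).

t_c ≈ 0.540 d; D_c ≈ 3.99 mg/L; min DO ≈ 7.11 mg/L

With k_a/k_d = 3.211 and 1 − D₀(k_a−k_d)/(k_d L₀) = 0.4280,
t_c = ln(3.211 × 0.4280) / (0.854 − 0.266) = ln(1.374) / 0.5880 = 0.3177/0.5880 = 0.5403 d.
D_c = (k_d/k_a) L₀ e^(−k_d t_c) = (0.266/0.854) × 14.8 × e^(−0.266×0.5403) = 0.3115 × 14.8 × 0.8661 = 3.993 mg/L.
Minimum DO = C_s − D_c = 11.1 − 3.993 = 7.107 mg/L.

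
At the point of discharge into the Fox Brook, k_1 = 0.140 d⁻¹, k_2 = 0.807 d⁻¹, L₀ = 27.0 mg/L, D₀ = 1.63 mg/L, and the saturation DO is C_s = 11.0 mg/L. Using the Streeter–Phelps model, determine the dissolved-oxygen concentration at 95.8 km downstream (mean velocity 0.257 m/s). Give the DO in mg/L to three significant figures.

DO ≈ 8.03 mg/L

Travel time t = x/v = 95.8 km / (0.257 m/s) = 95800 m / 0.257 m/s = 372800 s = 4.314 d.
k_1 L₀/(k_2−k_1) = 0.140×27.0/(0.807−0.140) = 3.780/0.6670 = 5.667 mg/L.
e^(−k_1 t) = e^(−0.140×4.314) = 0.5466; e^(−k_2 t) = e^(−0.807×4.314) = 0.03075.
D = 5.667 × (0.5466 − 0.03075) + 1.63 × 0.03075 = 2.923 + 0.05013 = 2.974 mg/L.
DO = C_s − D = 11.0 − 2.974 = 8.026 mg/L.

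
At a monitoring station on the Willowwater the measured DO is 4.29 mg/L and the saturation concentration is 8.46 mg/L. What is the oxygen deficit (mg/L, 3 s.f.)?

D ≈ 4.17 mg/L

D = C_s − C = 8.46 − 4.29 = 4.17 mg/L.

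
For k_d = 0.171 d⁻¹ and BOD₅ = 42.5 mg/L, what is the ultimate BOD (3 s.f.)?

BOD₅ = L₀(1 − e^(−5k_d)) ⇒ L₀ = BOD₅ / (1 − e^(−5×0.171))
= 42.5 / (1 − 0.4253) = 42.5 / 0.5747 = 73.95 mg/L.

L₀ ≈ 73.9 mg/L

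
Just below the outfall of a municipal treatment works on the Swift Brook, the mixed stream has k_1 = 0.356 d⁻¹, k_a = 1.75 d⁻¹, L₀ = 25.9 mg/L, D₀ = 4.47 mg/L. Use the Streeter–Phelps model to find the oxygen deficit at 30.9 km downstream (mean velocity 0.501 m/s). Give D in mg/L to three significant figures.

Travel time t = x/v = 30.9 km / (0.501 m/s) = 30900 m / 0.501 m/s = 61680 s = 0.7139 d.
k_1 L₀/(k_a−k_1) = 0.356×25.9/(1.75−0.356) = 9.220/1.394 = 6.614 mg/L.
e^(−k_1 t) = e^(−0.356×0.7139) = 0.7756; e^(−k_a t) = e^(−1.75×0.7139) = 0.2867.
D = 6.614 × (0.7756 − 0.2867) + 4.47 × 0.2867 = 3.234 + 1.282 = 4.515 mg/L.

D ≈ 4.52 mg/L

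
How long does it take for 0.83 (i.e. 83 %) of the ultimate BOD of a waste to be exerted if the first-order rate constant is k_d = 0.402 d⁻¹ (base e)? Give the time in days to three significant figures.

t ≈ 4.41 d

y/L₀ = 1 − e^(−k_d t) = 0.83 ⇒ e^(−k_d t) = 0.170
t = −ln(0.170) / 0.402 = 1.772 / 0.402 = 4.408 d.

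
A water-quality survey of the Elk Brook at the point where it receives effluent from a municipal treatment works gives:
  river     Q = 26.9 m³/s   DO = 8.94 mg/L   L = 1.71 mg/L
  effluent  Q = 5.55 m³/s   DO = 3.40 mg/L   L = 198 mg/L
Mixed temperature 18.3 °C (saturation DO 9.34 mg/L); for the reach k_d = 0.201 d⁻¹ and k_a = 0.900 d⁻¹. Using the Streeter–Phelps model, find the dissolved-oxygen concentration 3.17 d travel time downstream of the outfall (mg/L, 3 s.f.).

DO ≈ 4.48 mg/L

Mixed DO = (26.9×8.94 + 5.55×3.40)/(26.9+5.55) = 259.4/32.45 = 7.992 mg/L.
Mixed L₀ = (26.9×1.71 + 5.55×198)/(32.45) = 1145/32.45 = 35.28 mg/L.
Initial deficit D₀ = C_s − DO₀ = 9.34 − 7.992 = 1.348 mg/L.
D(3.17) = [0.201×35.28/(0.900−0.201)](e^(−0.201×3.17) − e^(−0.900×3.17)) + 1.348 e^(−0.900×3.17)
= 10.15 × (0.5288 − 0.05767) + 1.348 × 0.05767 = 4.857 mg/L.
DO = 9.34 − 4.857 = 4.483 mg/L.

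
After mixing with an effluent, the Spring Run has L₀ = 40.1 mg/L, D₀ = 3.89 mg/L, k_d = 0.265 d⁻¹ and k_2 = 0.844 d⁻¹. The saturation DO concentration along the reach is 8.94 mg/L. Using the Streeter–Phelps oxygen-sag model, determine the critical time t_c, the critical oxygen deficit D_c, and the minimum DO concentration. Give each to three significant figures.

t_c ≈ 1.59 d; D_c ≈ 8.26 mg/L; min DO ≈ 0.677 mg/L

With k_2/k_d = 3.185 and 1 − D₀(k_2−k_d)/(k_d L₀) = 0.7880,
t_c = ln(3.185 × 0.7880) / (0.844 − 0.265) = ln(2.510) / 0.5790 = 0.9202/0.5790 = 1.589 d.
L(t_c) = L₀ e^(−k_d t_c) = 40.1 × 0.6563 = 26.32 mg/L, and at the critical point k_2 D_c = k_d L, so D_c = (0.265/0.844) × 26.32 = 8.263 mg/L.
Minimum DO = C_s − D_c = 8.94 − 8.263 = 0.6771 mg/L.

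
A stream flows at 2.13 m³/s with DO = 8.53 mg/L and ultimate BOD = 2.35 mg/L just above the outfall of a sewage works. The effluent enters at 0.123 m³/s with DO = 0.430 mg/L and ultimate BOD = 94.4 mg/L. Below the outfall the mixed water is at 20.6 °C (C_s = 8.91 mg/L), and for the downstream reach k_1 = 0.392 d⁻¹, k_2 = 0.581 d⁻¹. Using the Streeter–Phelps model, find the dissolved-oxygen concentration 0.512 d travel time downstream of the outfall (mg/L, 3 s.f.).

DO ≈ 7.15 mg/L

Mixed DO = (2.13×8.53 + 0.123×0.430)/(2.13+0.123) = 18.22/2.253 = 8.088 mg/L.
Mixed L₀ = (2.13×2.35 + 0.123×94.4)/(2.253) = 16.62/2.253 = 7.375 mg/L.
Initial deficit D₀ = C_s − DO₀ = 8.91 − 8.088 = 0.8222 mg/L.
D(0.512) = [0.392×7.375/(0.581−0.392)](e^(−0.392×0.512) − e^(−0.581×0.512)) + 0.8222 e^(−0.581×0.512)
= 15.30 × (0.8182 − 0.7427) + 0.8222 × 0.7427 = 1.765 mg/L.
DO = 8.91 − 1.765 = 7.145 mg/L.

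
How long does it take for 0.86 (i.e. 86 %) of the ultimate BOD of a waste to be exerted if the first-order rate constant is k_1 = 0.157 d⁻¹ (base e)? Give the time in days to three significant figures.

y/L₀ = 1 − e^(−k_1 t) = 0.86 ⇒ e^(−k_1 t) = 0.140
t = −ln(0.140) / 0.157 = 1.966 / 0.157 = 12.52 d.

t ≈ 12.5 d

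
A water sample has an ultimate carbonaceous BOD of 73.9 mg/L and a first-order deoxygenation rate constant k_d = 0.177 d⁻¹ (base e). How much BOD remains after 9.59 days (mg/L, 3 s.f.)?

L_t = L₀ e^(−k_d t) = 73.9 × e^(−0.177×9.59) = 73.9 × 0.1832 = 13.54 mg/L.

L ≈ 13.5 mg/L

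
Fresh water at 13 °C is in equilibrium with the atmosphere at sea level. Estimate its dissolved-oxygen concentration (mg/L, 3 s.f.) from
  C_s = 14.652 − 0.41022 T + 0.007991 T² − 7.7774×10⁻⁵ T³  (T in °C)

C_s ≈ 10.5 mg/L

C_s = 14.652 − 0.41022×13 + 0.007991×13² − 7.7774×10⁻⁵×13³ = 10.50 mg/L.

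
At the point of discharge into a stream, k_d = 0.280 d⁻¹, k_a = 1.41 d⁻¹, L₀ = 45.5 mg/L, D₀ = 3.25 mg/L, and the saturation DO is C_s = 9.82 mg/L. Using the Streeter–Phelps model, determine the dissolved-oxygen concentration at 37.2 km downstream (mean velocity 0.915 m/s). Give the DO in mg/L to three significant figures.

Travel time t = x/v = 37.2 km / (0.915 m/s) = 37200 m / 0.915 m/s = 40660 s = 0.4706 d.
k_d L₀/(k_a−k_d) = 0.280×45.5/(1.41−0.280) = 12.74/1.130 = 11.27 mg/L.
e^(−k_d t) = e^(−0.280×0.4706) = 0.8766; e^(−k_a t) = e^(−1.41×0.4706) = 0.5151.
D = 11.27 × (0.8766 − 0.5151) + 3.25 × 0.5151 = 4.076 + 1.674 = 5.750 mg/L.
DO = C_s − D = 9.82 − 5.750 = 4.070 mg/L.

DO ≈ 4.07 mg/L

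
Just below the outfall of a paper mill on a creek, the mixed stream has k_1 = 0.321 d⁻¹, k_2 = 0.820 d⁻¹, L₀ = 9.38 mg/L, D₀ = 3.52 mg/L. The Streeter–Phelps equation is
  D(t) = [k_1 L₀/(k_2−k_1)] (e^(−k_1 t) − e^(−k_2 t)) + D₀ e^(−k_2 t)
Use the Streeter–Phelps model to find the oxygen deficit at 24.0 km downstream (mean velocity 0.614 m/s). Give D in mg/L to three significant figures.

D ≈ 3.48 mg/L

Travel time t = x/v = 24.0 km / (0.614 m/s) = 24000 m / 0.614 m/s = 39090 s = 0.4524 d.
k_1 L₀/(k_2−k_1) = 0.321×9.38/(0.820−0.321) = 3.011/0.4990 = 6.034 mg/L.
e^(−k_1 t) = e^(−0.321×0.4524) = 0.8648; e^(−k_2 t) = e^(−0.820×0.4524) = 0.6901.
D = 6.034 × (0.8648 − 0.6901) + 3.52 × 0.6901 = 1.055 + 2.429 = 3.484 mg/L.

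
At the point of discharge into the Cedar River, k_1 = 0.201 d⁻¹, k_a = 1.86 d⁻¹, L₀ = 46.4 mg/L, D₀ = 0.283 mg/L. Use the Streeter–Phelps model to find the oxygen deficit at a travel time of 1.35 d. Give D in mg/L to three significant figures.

D ≈ 3.85 mg/L

k_1 L₀/(k_a−k_1) = 0.201×46.4/(1.86−0.201) = 9.326/1.659 = 5.622 mg/L.
e^(−k_1 t) = e^(−0.201×1.350) = 0.7623; e^(−k_a t) = e^(−1.86×1.350) = 0.08119.
D = 5.622 × (0.7623 − 0.08119) + 0.283 × 0.08119 = 3.829 + 0.02298 = 3.852 mg/L.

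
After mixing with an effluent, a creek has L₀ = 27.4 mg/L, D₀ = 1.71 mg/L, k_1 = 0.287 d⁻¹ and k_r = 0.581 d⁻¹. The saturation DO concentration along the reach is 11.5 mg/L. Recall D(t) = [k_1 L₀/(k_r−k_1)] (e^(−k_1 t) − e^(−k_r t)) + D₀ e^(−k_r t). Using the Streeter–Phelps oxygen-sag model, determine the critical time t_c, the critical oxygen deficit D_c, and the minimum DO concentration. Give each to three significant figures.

t_c ≈ 2.17 d; D_c ≈ 7.25 mg/L; min DO ≈ 4.25 mg/L

With k_r/k_1 = 2.024 and 1 − D₀(k_r−k_1)/(k_1 L₀) = 0.9361,
t_c = ln(2.024 × 0.9361) / (0.581 − 0.287) = ln(1.895) / 0.2940 = 0.6392/0.2940 = 2.174 d.
D_c = (k_1/k_r) L₀ e^(−k_1 t_c) = (0.287/0.581) × 27.4 × e^(−0.287×2.174) = 0.4940 × 27.4 × 0.5358 = 7.252 mg/L.
Minimum DO = C_s − D_c = 11.5 − 7.252 = 4.248 mg/L.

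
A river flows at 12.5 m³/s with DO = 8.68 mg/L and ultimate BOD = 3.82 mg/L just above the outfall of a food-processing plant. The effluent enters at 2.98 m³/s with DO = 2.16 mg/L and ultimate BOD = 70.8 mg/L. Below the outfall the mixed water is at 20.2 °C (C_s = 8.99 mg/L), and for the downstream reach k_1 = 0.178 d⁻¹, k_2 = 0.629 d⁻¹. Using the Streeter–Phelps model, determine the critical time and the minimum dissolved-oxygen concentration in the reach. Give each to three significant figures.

t_c ≈ 2.20 d; minimum DO ≈ 5.79 mg/L

Mixed DO = (12.5×8.68 + 2.98×2.16)/(12.5+2.98) = 114.9/15.48 = 7.425 mg/L.
Mixed L₀ = (12.5×3.82 + 2.98×70.8)/(15.48) = 258.7/15.48 = 16.71 mg/L.
Initial deficit D₀ = C_s − DO₀ = 8.99 − 7.425 = 1.565 mg/L.
t_c = (1/0.4510) ln[(0.629/0.178)(1 − 1.565×0.4510/(0.178×16.71))] = 2.217 × ln(2.695) = 2.198 d.
D_c = (0.178/0.629) × 16.71 × e^(−0.178×2.198) = 0.2830 × 16.71 × 0.6762 = 3.198 mg/L.
Minimum DO = 8.99 − 3.198 = 5.792 mg/L.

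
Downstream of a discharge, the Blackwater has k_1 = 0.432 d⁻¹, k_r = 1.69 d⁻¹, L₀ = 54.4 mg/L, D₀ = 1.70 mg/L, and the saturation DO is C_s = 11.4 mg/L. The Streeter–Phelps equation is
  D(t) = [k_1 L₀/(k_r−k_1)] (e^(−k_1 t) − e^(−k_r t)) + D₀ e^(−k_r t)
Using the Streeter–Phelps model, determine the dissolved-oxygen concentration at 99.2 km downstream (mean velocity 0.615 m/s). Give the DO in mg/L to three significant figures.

DO ≈ 3.78 mg/L

Travel time t = x/v = 99.2 km / (0.615 m/s) = 99200 m / 0.615 m/s = 161300 s = 1.867 d.
k_1 L₀/(k_r−k_1) = 0.432×54.4/(1.69−0.432) = 23.50/1.258 = 18.68 mg/L.
e^(−k_1 t) = e^(−0.432×1.867) = 0.4464; e^(−k_r t) = e^(−1.69×1.867) = 0.04264.
D = 18.68 × (0.4464 − 0.04264) + 1.70 × 0.04264 = 7.543 + 0.07248 = 7.616 mg/L.
DO = C_s − D = 11.4 − 7.616 = 3.784 mg/L.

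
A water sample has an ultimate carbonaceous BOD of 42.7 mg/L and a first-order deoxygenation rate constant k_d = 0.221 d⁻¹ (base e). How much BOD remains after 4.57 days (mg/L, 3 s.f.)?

L ≈ 15.6 mg/L

L_t = L₀ e^(−k_d t) = 42.7 × e^(−0.221×4.57) = 42.7 × 0.3642 = 15.55 mg/L.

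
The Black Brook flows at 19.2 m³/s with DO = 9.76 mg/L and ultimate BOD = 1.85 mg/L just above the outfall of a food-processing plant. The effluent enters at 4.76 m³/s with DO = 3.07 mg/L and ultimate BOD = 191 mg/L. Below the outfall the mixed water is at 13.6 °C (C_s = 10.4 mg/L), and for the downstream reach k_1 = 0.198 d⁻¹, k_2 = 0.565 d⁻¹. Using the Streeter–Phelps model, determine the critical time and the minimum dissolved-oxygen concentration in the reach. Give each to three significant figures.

t_c ≈ 2.59 d; minimum DO ≈ 2.13 mg/L

Mixed DO = (19.2×9.76 + 4.76×3.07)/(19.2+4.76) = 202.0/23.96 = 8.431 mg/L.
Mixed L₀ = (19.2×1.85 + 4.76×191)/(23.96) = 944.7/23.96 = 39.43 mg/L.
Initial deficit D₀ = C_s − DO₀ = 10.4 − 8.431 = 1.969 mg/L.
t_c = (1/0.3670) ln[(0.565/0.198)(1 − 1.969×0.3670/(0.198×39.43))] = 2.725 × ln(2.589) = 2.592 d.
D_c = (0.198/0.565) × 39.43 × e^(−0.198×2.592) = 0.3504 × 39.43 × 0.5985 = 8.270 mg/L.
Minimum DO = 10.4 − 8.270 = 2.130 mg/L.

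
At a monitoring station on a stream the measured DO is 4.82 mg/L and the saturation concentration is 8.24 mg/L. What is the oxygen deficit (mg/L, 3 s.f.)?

D ≈ 3.42 mg/L

D = C_s − C = 8.24 − 4.82 = 3.42 mg/L.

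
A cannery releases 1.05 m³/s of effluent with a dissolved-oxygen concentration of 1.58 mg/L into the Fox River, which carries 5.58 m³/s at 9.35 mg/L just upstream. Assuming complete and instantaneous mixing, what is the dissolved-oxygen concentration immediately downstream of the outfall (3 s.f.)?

Flow-weighted mixing: C = (Q_r C_r + Q_w C_w)/(Q_r + Q_w)
= (5.58×9.35 + 1.05×1.58)/(5.58 + 1.05) = 53.83/6.630 = 8.119 mg/L.

8.12 mg/L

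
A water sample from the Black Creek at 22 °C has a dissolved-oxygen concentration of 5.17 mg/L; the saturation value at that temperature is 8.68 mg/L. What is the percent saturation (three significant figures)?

59.6 % saturation

% saturation = C/C_s × 100 = 5.17/8.68 × 100 = 59.6 %.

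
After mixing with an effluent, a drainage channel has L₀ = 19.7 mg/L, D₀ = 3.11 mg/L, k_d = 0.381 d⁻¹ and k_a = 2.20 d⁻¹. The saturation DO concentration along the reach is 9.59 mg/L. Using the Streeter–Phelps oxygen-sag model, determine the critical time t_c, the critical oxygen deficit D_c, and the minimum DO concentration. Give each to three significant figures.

t_c ≈ 0.194 d; D_c ≈ 3.17 mg/L; min DO ≈ 6.42 mg/L

At the critical point dD/dt = 0, so k_d L₀ e^(−k_d t) = k_a D. Substituting D(t) from the Streeter–Phelps equation and solving for t gives
t_c = ln[(k_a/k_d)(1 − D₀(k_a−k_d)/(k_d L₀))] / (k_a−k_d).
Here k_a−k_d = 1.819 d⁻¹ and 1 − D₀(k_a−k_d)/(k_d L₀) = 1 − 3.11×1.819/(0.381×19.7) = 0.2463, so
t_c = ln(5.774 × 0.2463) / 1.819 = 0.3522 / 1.819 = 0.1936 d.
D_c = (k_d/k_a) L₀ e^(−k_d t_c) = (0.381/2.20) × 19.7 × e^(−0.381×0.1936) = 0.1732 × 19.7 × 0.9289 = 3.169 mg/L.
Minimum DO = C_s − D_c = 9.59 − 3.169 = 6.421 mg/L.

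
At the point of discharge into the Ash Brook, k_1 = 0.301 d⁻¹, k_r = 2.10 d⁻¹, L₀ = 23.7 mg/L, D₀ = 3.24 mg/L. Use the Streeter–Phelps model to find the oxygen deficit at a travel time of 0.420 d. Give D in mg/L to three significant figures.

k_1 L₀/(k_r−k_1) = 0.301×23.7/(2.10−0.301) = 7.134/1.799 = 3.965 mg/L.
e^(−k_1 t) = e^(−0.301×0.4200) = 0.8812; e^(−k_r t) = e^(−2.10×0.4200) = 0.4140.
D = 3.965 × (0.8812 − 0.4140) + 3.24 × 0.4140 = 1.853 + 1.341 = 3.194 mg/L.

D ≈ 3.19 mg/L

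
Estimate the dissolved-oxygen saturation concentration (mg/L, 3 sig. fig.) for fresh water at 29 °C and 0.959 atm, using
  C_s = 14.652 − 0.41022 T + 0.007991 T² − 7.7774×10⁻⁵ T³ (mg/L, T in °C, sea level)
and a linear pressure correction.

C_s ≈ 7.27 mg/L

At sea level: C_s = 14.652 − 0.41022×29 + 0.007991×29² − 7.7774×10⁻⁵×29³ = 7.579 mg/L.
Pressure correction: C_s' = 7.579 × 0.959 = 7.268 mg/L.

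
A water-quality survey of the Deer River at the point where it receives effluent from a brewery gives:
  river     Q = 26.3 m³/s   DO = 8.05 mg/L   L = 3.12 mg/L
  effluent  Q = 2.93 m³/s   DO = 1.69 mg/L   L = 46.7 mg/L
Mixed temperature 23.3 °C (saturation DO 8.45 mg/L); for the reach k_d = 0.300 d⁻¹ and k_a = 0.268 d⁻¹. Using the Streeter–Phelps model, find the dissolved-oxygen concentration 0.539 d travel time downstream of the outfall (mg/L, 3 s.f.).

Mixed DO = (26.3×8.05 + 2.93×1.69)/(26.3+2.93) = 216.7/29.23 = 7.412 mg/L.
Mixed L₀ = (26.3×3.12 + 2.93×46.7)/(29.23) = 218.9/29.23 = 7.488 mg/L.
Initial deficit D₀ = C_s − DO₀ = 8.45 − 7.412 = 1.038 mg/L.
D(0.539) = [0.300×7.488/(0.268−0.300)](e^(−0.300×0.539) − e^(−0.268×0.539)) + 1.038 e^(−0.268×0.539)
= -70.20 × (0.8507 − 0.8655) + 1.038 × 0.8655 = 1.937 mg/L.
DO = 8.45 − 1.937 = 6.513 mg/L.

DO ≈ 6.51 mg/L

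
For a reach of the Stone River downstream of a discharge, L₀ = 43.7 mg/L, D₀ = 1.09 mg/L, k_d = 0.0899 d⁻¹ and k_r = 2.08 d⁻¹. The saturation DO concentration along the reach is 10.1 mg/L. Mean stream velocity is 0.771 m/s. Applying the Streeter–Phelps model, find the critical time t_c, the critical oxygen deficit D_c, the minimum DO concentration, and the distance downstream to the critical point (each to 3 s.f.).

With k_r/k_d = 23.14 and 1 − D₀(k_r−k_d)/(k_d L₀) = 0.4478,
t_c = ln(23.14 × 0.4478) / (2.08 − 0.0899) = ln(10.36) / 1.990 = 2.338/1.990 = 1.175 d.
L(t_c) = L₀ e^(−k_d t_c) = 43.7 × 0.8998 = 39.32 mg/L, and at the critical point k_r D_c = k_d L, so D_c = (0.0899/2.08) × 39.32 = 1.699 mg/L.
Minimum DO = C_s − D_c = 10.1 − 1.699 = 8.401 mg/L.
x_c = v t_c = 0.771 m/s × 1.175 d × 86400 s/d = 78260 m ≈ 78.3 km.

t_c ≈ 1.17 d; D_c ≈ 1.70 mg/L; min DO ≈ 8.40 mg/L; x_c ≈ 78.3 km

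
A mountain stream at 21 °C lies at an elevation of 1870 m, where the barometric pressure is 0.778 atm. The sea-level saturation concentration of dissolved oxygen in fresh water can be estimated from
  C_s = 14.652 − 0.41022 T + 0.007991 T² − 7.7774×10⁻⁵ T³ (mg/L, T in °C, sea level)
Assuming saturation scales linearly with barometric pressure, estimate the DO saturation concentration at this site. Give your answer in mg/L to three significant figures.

At sea level: C_s = 14.652 − 0.41022×21 + 0.007991×21² − 7.7774×10⁻⁵×21³ = 8.841 mg/L.
Pressure correction: C_s' = 8.841 × 0.778 = 6.878 mg/L.

C_s ≈ 6.88 mg/L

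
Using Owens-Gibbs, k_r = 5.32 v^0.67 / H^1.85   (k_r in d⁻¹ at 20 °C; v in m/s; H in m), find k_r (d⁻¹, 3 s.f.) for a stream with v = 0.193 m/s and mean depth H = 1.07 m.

k_r = 5.32 × 0.193^0.67 / 1.07^1.85 = 5.32 × 0.3321 / 1.133 = 1.559 d⁻¹.

k_r ≈ 1.56 d⁻¹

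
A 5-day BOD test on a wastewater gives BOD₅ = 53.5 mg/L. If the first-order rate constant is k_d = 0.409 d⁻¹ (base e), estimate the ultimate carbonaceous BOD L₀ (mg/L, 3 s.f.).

L₀ ≈ 61.5 mg/L

BOD₅ = L₀(1 − e^(−5k_d)) ⇒ L₀ = BOD₅ / (1 − e^(−5×0.409))
= 53.5 / (1 − 0.1294) = 53.5 / 0.8706 = 61.45 mg/L.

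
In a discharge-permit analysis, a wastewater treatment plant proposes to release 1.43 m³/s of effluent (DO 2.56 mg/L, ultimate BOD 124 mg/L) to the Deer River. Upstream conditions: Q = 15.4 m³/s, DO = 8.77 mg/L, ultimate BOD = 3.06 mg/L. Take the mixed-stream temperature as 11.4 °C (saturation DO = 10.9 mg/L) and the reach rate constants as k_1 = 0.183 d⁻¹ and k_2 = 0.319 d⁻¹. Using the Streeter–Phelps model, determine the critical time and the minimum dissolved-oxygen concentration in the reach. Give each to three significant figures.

Mixed DO = (15.4×8.77 + 1.43×2.56)/(15.4+1.43) = 138.7/16.83 = 8.242 mg/L.
Mixed L₀ = (15.4×3.06 + 1.43×124)/(16.83) = 224.4/16.83 = 13.34 mg/L.
Initial deficit D₀ = C_s − DO₀ = 10.9 − 8.242 = 2.658 mg/L.
t_c = (1/0.1360) ln[(0.319/0.183)(1 − 2.658×0.1360/(0.183×13.34))] = 7.353 × ln(1.485) = 2.907 d.
D_c = (0.183/0.319) × 13.34 × e^(−0.183×2.907) = 0.5737 × 13.34 × 0.5874 = 4.494 mg/L.
Minimum DO = 10.9 − 4.494 = 6.406 mg/L.

t_c ≈ 2.91 d; minimum DO ≈ 6.41 mg/L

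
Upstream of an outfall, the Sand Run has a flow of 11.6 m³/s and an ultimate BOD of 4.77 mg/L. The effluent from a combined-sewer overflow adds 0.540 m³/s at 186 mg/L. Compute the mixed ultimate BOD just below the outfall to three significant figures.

12.8 mg/L

Flow-weighted mixing: C = (Q_r C_r + Q_w C_w)/(Q_r + Q_w)
= (11.6×4.77 + 0.540×186)/(11.6 + 0.540) = 155.8/12.14 = 12.83 mg/L.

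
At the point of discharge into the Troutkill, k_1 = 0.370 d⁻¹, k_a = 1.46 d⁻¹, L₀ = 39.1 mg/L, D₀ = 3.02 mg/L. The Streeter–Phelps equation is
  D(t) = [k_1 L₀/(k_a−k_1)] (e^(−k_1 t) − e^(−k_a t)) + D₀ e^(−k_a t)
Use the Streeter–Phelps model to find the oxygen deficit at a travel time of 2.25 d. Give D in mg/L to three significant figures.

k_1 L₀/(k_a−k_1) = 0.370×39.1/(1.46−0.370) = 14.47/1.090 = 13.27 mg/L.
e^(−k_1 t) = e^(−0.370×2.250) = 0.4350; e^(−k_a t) = e^(−1.46×2.250) = 0.03744.
D = 13.27 × (0.4350 − 0.03744) + 3.02 × 0.03744 = 5.276 + 0.1131 = 5.389 mg/L.

D ≈ 5.39 mg/L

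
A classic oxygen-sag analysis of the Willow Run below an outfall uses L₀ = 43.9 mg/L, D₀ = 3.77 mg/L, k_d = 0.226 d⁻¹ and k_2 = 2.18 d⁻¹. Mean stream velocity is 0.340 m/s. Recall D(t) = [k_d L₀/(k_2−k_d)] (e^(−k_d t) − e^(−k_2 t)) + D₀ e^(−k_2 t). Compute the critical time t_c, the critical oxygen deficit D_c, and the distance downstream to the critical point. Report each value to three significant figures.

t_c ≈ 0.466 d; D_c ≈ 4.10 mg/L; x_c ≈ 13.7 km

At the critical point dD/dt = 0, so k_d L₀ e^(−k_d t) = k_2 D. Substituting D(t) from the Streeter–Phelps equation and solving for t gives
t_c = ln[(k_2/k_d)(1 − D₀(k_2−k_d)/(k_d L₀))] / (k_2−k_d).
Here k_2−k_d = 1.954 d⁻¹ and 1 − D₀(k_2−k_d)/(k_d L₀) = 1 − 3.77×1.954/(0.226×43.9) = 0.2575, so
t_c = ln(9.646 × 0.2575) / 1.954 = 0.9098 / 1.954 = 0.4656 d.
L(t_c) = L₀ e^(−k_d t_c) = 43.9 × 0.9001 = 39.52 mg/L, and at the critical point k_2 D_c = k_d L, so D_c = (0.226/2.18) × 39.52 = 4.097 mg/L.
x_c = v t_c = 0.340 m/s × 0.4656 d × 86400 s/d = 13680 m ≈ 13.7 km.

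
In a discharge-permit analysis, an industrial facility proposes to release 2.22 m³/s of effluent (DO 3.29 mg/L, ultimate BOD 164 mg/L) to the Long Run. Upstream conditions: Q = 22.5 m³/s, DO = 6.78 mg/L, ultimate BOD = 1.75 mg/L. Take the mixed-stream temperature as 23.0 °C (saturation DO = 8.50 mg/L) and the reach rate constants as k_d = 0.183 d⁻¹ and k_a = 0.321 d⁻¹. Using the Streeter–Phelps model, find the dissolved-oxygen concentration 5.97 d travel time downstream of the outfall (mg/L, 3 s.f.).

DO ≈ 4.13 mg/L

Mixed DO = (22.5×6.78 + 2.22×3.29)/(22.5+2.22) = 159.9/24.72 = 6.467 mg/L.
Mixed L₀ = (22.5×1.75 + 2.22×164)/(24.72) = 403.5/24.72 = 16.32 mg/L.
Initial deficit D₀ = C_s − DO₀ = 8.50 − 6.467 = 2.033 mg/L.
D(5.97) = [0.183×16.32/(0.321−0.183)](e^(−0.183×5.97) − e^(−0.321×5.97)) + 2.033 e^(−0.321×5.97)
= 21.64 × (0.3354 − 0.1471) + 2.033 × 0.1471 = 4.373 mg/L.
DO = 8.50 − 4.373 = 4.127 mg/L.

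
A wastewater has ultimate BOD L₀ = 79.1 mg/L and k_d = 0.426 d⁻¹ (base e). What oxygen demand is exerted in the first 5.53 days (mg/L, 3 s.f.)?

y_t = L₀(1 − e^(−k_d t)) = 79.1 × (1 − e^(−0.426×5.53))
= 79.1 × (1 − 0.09482) = 79.1 × 0.9052 = 71.60 mg/L.

y ≈ 71.6 mg/L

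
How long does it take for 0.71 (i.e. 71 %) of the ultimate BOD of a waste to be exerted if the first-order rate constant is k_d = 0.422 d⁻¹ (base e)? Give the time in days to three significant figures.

y/L₀ = 1 − e^(−k_d t) = 0.71 ⇒ e^(−k_d t) = 0.290
t = −ln(0.290) / 0.422 = 1.238 / 0.422 = 2.933 d.

t ≈ 2.93 d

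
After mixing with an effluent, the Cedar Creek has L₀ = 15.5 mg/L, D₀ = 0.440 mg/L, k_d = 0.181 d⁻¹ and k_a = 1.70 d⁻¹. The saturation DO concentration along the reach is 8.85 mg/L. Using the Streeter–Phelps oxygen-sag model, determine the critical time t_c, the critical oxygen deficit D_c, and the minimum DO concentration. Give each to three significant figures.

With k_a/k_d = 9.392 and 1 − D₀(k_a−k_d)/(k_d L₀) = 0.7618,
t_c = ln(9.392 × 0.7618) / (1.70 − 0.181) = ln(7.155) / 1.519 = 1.968/1.519 = 1.295 d.
L(t_c) = L₀ e^(−k_d t_c) = 15.5 × 0.7910 = 12.26 mg/L, and at the critical point k_a D_c = k_d L, so D_c = (0.181/1.70) × 12.26 = 1.305 mg/L.
Minimum DO = C_s − D_c = 8.85 − 1.305 = 7.545 mg/L.

t_c ≈ 1.30 d; D_c ≈ 1.31 mg/L; min DO ≈ 7.54 mg/L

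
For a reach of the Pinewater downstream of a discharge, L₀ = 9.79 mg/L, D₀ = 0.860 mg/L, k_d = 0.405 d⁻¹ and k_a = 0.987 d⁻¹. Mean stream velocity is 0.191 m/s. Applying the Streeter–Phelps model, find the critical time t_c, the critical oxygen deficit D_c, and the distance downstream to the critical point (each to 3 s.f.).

t_c = [1/(k_a−k_d)] ln[(k_a/k_d)(1 − D₀(k_a−k_d)/(k_d L₀))]
= [1/(0.987−0.405)] ln[(0.987/0.405)(1 − 0.860×0.5820/(0.405×9.79))]
= (1/0.5820) ln[2.437 × 0.8738] = 1.718 × ln(2.129) = 1.718 × 0.7558 = 1.299 d.
L(t_c) = L₀ e^(−k_d t_c) = 9.79 × 0.5910 = 5.786 mg/L, and at the critical point k_a D_c = k_d L, so D_c = (0.405/0.987) × 5.786 = 2.374 mg/L.
x_c = v t_c = 0.191 m/s × 1.299 d × 86400 s/d = 21430 m ≈ 21.4 km.

t_c ≈ 1.30 d; D_c ≈ 2.37 mg/L; x_c ≈ 21.4 km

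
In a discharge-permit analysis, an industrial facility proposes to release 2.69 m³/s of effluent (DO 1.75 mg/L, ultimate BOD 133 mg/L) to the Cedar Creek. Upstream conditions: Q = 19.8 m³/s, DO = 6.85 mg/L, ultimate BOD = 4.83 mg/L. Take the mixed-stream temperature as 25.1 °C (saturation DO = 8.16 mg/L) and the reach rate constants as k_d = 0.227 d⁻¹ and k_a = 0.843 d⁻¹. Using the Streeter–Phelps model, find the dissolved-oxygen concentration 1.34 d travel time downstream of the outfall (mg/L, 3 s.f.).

DO ≈ 4.46 mg/L

Mixed DO = (19.8×6.85 + 2.69×1.75)/(19.8+2.69) = 140.3/22.49 = 6.240 mg/L.
Mixed L₀ = (19.8×4.83 + 2.69×133)/(22.49) = 453.4/22.49 = 20.16 mg/L.
Initial deficit D₀ = C_s − DO₀ = 8.16 − 6.240 = 1.920 mg/L.
D(1.34) = [0.227×20.16/(0.843−0.227)](e^(−0.227×1.34) − e^(−0.843×1.34)) + 1.920 e^(−0.843×1.34)
= 7.429 × (0.7377 − 0.3232) + 1.920 × 0.3232 = 3.700 mg/L.
DO = 8.16 − 3.700 = 4.460 mg/L.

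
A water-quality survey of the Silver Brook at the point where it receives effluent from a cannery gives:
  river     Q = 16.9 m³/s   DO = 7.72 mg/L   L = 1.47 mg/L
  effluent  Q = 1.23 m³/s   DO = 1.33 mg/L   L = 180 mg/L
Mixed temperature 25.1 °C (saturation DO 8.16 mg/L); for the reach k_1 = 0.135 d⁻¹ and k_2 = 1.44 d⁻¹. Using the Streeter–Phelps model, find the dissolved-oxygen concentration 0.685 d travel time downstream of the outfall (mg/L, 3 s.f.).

DO ≈ 7.08 mg/L

Mixed DO = (16.9×7.72 + 1.23×1.33)/(16.9+1.23) = 132.1/18.13 = 7.286 mg/L.
Mixed L₀ = (16.9×1.47 + 1.23×180)/(18.13) = 246.2/18.13 = 13.58 mg/L.
Initial deficit D₀ = C_s − DO₀ = 8.16 − 7.286 = 0.8735 mg/L.
D(0.685) = [0.135×13.58/(1.44−0.135)](e^(−0.135×0.685) − e^(−1.44×0.685)) + 0.8735 e^(−1.44×0.685)
= 1.405 × (0.9117 − 0.3729) + 0.8735 × 0.3729 = 1.083 mg/L.
DO = 8.16 − 1.083 = 7.077 mg/L.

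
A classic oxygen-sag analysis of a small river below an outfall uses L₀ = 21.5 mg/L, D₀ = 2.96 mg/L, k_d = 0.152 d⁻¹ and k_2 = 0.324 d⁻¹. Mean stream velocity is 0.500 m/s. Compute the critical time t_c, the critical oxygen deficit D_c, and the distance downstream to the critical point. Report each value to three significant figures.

t_c ≈ 3.42 d; D_c ≈ 6.00 mg/L; x_c ≈ 148 km

With k_2/k_d = 2.132 and 1 − D₀(k_2−k_d)/(k_d L₀) = 0.8442,
t_c = ln(2.132 × 0.8442) / (0.324 − 0.152) = ln(1.800) / 0.1720 = 0.5875/0.1720 = 3.416 d.
L(t_c) = L₀ e^(−k_d t_c) = 21.5 × 0.5950 = 12.79 mg/L, and at the critical point k_2 D_c = k_d L, so D_c = (0.152/0.324) × 12.79 = 6.001 mg/L.
x_c = v t_c = 0.500 m/s × 3.416 d × 86400 s/d = 147600 m ≈ 148 km.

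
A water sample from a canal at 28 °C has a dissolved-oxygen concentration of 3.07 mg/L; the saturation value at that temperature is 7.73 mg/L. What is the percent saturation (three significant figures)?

% saturation = C/C_s × 100 = 3.07/7.73 × 100 = 39.7 %.

39.7 % saturation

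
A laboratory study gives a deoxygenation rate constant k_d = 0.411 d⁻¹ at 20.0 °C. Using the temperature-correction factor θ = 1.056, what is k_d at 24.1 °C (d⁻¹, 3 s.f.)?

k_d(T₂) = k_d(T₁) · θ^(T₂−T₁) = 0.411 × 1.056^(24.1−20.0)
= 0.411 × 1.056^4.10 = 0.411 × 1.250 = 0.5139 d⁻¹.

k_d ≈ 0.514 d⁻¹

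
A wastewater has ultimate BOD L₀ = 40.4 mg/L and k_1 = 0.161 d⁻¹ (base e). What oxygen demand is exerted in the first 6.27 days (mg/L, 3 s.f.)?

y ≈ 25.7 mg/L

y_t = L₀(1 − e^(−k_1 t)) = 40.4 × (1 − e^(−0.161×6.27))
= 40.4 × (1 − 0.3644) = 40.4 × 0.6356 = 25.68 mg/L.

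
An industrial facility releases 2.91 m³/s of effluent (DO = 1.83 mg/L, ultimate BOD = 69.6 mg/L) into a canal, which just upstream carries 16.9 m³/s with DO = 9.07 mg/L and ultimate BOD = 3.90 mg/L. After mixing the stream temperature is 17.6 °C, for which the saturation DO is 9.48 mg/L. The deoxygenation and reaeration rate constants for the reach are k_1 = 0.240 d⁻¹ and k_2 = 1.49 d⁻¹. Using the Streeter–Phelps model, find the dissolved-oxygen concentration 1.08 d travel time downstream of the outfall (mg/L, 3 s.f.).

DO ≈ 7.70 mg/L

Mixed DO = (16.9×9.07 + 2.91×1.83)/(16.9+2.91) = 158.6/19.81 = 8.006 mg/L.
Mixed L₀ = (16.9×3.90 + 2.91×69.6)/(19.81) = 268.4/19.81 = 13.55 mg/L.
Initial deficit D₀ = C_s − DO₀ = 9.48 − 8.006 = 1.474 mg/L.
D(1.08) = [0.240×13.55/(1.49−0.240)](e^(−0.240×1.08) − e^(−1.49×1.08)) + 1.474 e^(−1.49×1.08)
= 2.602 × (0.7717 − 0.2000) + 1.474 × 0.2000 = 1.782 mg/L.
DO = 9.48 − 1.782 = 7.698 mg/L.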